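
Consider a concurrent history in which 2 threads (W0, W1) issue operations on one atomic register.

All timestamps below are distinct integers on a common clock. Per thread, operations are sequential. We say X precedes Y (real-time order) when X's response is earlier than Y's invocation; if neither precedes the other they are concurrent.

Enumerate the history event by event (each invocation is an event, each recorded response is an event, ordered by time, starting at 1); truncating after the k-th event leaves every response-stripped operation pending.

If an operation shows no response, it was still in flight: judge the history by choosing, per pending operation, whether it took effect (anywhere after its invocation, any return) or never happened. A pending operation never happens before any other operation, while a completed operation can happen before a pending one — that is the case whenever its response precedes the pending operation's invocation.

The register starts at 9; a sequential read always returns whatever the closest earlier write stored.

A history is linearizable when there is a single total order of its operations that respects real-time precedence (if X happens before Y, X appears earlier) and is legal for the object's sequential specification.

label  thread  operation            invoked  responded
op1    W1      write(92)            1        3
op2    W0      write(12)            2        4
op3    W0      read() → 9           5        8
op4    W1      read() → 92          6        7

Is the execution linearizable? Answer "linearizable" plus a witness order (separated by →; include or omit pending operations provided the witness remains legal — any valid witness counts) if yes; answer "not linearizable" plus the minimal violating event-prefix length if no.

prefix check: 1..7 passes, 1..8 fails once op3's time-8 response joins
all 4 real-time-respecting orders fail — 4 completed atomic register operations, no legal replay
one such order, op1, op2, op3, op4, breaks at step 3 where op3 read() → 9 is illegal
one such order, op1, op2, op4, op3, breaks at step 3 where op4 read() → 92 is illegal

not linearizable — minimal violating prefix: 8 events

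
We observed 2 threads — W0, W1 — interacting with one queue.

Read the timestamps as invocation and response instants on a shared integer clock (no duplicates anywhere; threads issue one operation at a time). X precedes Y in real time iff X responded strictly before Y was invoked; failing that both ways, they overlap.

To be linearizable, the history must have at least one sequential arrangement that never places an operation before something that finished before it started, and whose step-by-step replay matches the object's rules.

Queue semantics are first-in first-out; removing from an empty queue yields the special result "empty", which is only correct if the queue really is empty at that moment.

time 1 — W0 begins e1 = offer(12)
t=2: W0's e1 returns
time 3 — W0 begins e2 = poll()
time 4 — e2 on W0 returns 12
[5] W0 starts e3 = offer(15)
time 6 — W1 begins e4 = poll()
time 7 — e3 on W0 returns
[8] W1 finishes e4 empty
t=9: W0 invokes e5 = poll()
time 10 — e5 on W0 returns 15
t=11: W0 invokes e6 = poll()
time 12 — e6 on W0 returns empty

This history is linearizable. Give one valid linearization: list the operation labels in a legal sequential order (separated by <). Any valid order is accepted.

step 1: e1 offer(12) — queue <12>
step 2: e2 poll() → 12 — queue <>
step 3: e4 poll() → empty — queue <>
step 4: e3 offer(15) — queue <15>
step 5: e5 poll() → 15 — queue <>
step 6: e6 poll() → empty — queue <>

e1 < e2 < e4 < e3 < e5 < e6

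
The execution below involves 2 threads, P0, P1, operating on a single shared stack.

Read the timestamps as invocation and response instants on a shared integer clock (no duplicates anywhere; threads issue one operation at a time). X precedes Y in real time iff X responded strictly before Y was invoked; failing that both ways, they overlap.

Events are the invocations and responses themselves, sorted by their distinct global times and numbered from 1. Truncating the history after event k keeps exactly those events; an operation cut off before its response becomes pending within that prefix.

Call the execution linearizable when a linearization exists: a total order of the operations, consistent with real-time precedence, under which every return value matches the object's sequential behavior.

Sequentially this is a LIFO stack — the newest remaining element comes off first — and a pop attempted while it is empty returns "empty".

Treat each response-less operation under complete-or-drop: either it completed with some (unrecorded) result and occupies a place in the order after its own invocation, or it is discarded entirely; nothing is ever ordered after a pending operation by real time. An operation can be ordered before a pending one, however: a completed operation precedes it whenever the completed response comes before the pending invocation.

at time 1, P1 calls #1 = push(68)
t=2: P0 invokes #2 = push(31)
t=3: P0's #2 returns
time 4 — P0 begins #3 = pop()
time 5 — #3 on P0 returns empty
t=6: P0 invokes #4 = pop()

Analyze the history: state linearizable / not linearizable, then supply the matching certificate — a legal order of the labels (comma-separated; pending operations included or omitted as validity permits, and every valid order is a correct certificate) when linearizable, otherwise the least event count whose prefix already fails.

already the first 5 events (up to #3's response at time 5) admit no linearization; the first 4 still do
the completed operations (2 total) allow one real-time order; the stack replay rejects it
completion choices over the 1 pending operation (#1) were checked; none helps
e.g. #2, #3 (pending dropped): illegal at step 2, since #3 pop() → empty cannot apply there

not linearizable — minimal violating prefix: 5 events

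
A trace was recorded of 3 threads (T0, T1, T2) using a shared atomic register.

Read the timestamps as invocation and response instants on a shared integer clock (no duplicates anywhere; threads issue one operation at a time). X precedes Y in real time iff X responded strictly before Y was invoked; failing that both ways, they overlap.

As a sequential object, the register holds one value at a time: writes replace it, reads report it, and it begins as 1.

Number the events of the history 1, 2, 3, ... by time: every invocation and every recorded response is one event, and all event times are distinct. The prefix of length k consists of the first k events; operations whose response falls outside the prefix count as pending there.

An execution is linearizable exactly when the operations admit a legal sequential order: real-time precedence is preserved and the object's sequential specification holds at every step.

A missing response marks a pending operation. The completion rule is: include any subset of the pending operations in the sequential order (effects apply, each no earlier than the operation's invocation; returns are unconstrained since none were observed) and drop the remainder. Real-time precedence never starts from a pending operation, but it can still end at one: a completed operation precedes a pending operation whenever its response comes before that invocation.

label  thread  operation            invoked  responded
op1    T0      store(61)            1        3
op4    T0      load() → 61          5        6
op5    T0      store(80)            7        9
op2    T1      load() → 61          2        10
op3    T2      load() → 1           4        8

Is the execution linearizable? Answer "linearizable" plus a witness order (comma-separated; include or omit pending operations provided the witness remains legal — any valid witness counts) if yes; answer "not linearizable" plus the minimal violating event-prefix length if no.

not linearizable — minimal violating prefix: 8 events

already the first 8 events (up to op3's response at time 8) admit no linearization; the first 7 still do
every one of the 2 real-time-consistent orders over 3 completed atomic register ops fails the sequential spec
no completion choice of the 2 pending operations (op2, op5) rescues it — every subset was tried
take op1, op3, op4 (pending dropped): step 2 already fails, because op3 load() → 1 cannot occur there
take op1, op4, op3 (pending dropped): step 3 already fails, because op3 load() → 1 cannot occur there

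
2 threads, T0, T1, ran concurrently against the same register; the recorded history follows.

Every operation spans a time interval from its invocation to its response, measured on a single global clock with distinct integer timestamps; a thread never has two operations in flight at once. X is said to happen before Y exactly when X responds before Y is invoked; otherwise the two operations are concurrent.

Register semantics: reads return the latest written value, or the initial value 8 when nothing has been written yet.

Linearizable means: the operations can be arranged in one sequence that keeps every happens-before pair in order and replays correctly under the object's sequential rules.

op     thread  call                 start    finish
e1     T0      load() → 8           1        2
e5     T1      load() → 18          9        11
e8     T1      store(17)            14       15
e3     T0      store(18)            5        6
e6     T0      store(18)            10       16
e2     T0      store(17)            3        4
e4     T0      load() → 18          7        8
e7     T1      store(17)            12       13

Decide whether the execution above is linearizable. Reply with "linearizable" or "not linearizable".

linearizable

one valid linearization: e1, e2, e3, e4, e5, e6, e7, e8
step 1: e1 load() → 8 — value 8
step 2: e2 store(17) — value 17
step 3: e3 store(18) — value 18
step 4: e4 load() → 18 — value 18
step 5: e5 load() → 18 — value 18
step 6: e6 store(18) — value 18
step 7: e7 store(17) — value 17
step 8: e8 store(17) — value 17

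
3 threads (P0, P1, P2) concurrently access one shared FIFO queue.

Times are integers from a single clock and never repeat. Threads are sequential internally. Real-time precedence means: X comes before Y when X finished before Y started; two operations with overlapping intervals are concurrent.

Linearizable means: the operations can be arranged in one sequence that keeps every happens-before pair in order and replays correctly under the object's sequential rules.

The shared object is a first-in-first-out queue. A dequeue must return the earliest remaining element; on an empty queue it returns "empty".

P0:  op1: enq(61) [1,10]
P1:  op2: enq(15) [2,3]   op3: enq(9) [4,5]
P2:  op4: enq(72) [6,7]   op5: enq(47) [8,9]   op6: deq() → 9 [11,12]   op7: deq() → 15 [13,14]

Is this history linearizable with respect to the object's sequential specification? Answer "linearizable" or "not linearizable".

not linearizable

the violation lands at event 12, op6's response at time 12: events 1..11 linearize, events 1..12 do not
checked exhaustively: 5 real-time-consistent orders of 6 completed operations, zero legal FIFO queue replays
take op1, op2, op3, op4, op5, op6: step 6 already fails, because op6 deq() → 9 cannot occur there
take op2, op1, op3, op4, op5, op6: step 6 already fails, because op6 deq() → 9 cannot occur there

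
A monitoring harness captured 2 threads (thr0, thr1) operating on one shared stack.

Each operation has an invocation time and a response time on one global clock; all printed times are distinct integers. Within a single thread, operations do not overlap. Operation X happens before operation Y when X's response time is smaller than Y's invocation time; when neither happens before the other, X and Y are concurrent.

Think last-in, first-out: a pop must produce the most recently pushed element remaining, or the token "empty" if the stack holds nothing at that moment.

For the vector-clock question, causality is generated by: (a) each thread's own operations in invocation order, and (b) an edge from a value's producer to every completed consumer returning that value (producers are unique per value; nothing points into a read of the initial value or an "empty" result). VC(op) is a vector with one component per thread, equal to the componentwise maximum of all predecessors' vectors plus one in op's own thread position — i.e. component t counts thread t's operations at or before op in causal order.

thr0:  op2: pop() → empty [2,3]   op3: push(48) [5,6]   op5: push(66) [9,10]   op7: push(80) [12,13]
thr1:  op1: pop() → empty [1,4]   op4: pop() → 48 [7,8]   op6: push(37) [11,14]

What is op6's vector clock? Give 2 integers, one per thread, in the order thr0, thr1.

no predecessors for op1 (invoked 1): thr1 increments from zero → (0, 1)
no predecessors for op2 (invoked 2): thr0 increments from zero → (1, 0)
invoked at 5, op3 merges VC(op2)=(1, 0) and bumps thr0's slot → (2, 0)
invoked at 9, op5 merges VC(op3)=(2, 0) and bumps thr0's slot → (3, 0)
invoked at 7, op4 merges VC(op1)=(0, 1), VC(op3)=(2, 0) and bumps thr1's slot → (2, 2)
invoked at 12, op7 merges VC(op5)=(3, 0) and bumps thr0's slot → (4, 0)
invoked at 11, op6 merges VC(op4)=(2, 2) and bumps thr1's slot → (2, 3)
target: VC(op6) = (2, 3)

(2, 3)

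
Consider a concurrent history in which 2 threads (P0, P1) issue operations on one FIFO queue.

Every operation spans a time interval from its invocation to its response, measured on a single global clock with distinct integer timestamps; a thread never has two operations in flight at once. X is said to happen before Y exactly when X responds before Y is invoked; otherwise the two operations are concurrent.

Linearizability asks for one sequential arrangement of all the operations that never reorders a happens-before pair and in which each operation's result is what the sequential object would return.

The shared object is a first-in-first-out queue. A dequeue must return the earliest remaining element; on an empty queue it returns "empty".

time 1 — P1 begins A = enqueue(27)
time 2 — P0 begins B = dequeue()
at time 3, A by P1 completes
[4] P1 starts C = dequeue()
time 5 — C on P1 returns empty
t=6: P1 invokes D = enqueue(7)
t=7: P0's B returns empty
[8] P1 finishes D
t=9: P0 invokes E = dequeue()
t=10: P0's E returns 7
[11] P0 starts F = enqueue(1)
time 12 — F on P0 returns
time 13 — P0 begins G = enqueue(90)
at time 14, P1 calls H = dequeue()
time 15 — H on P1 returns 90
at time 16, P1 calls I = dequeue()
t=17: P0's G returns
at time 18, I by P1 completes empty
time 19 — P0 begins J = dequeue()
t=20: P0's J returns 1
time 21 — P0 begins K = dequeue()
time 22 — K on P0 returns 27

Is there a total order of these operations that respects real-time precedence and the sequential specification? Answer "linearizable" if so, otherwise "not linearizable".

cut after 6 events: linearizable; cut after 7 events (B responds, time 7): not linearizable
checked exhaustively: 3 real-time-consistent orders of 3 completed operations, zero legal FIFO queue replays
every completion of the 1 pending operation (D) was checked; none linearizes
e.g. A, B, C (pending dropped): illegal at step 2, since B dequeue() → empty cannot apply there
e.g. A, C, B (pending dropped): illegal at step 2, since C dequeue() → empty cannot apply there

not linearizable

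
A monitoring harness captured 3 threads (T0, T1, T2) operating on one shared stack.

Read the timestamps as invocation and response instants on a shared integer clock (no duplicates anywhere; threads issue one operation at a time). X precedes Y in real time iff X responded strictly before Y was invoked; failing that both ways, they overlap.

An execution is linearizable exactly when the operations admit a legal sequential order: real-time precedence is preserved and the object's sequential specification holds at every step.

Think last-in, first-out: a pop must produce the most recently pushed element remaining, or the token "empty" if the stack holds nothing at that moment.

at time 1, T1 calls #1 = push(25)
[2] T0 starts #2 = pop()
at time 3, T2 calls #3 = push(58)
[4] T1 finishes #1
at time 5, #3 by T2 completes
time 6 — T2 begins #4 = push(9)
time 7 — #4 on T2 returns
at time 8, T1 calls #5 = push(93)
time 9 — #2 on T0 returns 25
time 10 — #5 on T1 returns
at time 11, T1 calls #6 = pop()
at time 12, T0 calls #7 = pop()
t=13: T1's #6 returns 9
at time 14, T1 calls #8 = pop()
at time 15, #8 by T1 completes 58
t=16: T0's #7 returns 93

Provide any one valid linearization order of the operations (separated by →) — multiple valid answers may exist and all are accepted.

#1 → #2 → #3 → #4 → #5 → #7 → #6 → #8

1. #1 push(25), leaving stack <25>
2. #2 pop() → 25, leaving stack <>
3. #3 push(58), leaving stack <58>
4. #4 push(9), leaving stack <58,9>
5. #5 push(93), leaving stack <58,9,93>
6. #7 pop() → 93, leaving stack <58,9>
7. #6 pop() → 9, leaving stack <58>
8. #8 pop() → 58, leaving stack <>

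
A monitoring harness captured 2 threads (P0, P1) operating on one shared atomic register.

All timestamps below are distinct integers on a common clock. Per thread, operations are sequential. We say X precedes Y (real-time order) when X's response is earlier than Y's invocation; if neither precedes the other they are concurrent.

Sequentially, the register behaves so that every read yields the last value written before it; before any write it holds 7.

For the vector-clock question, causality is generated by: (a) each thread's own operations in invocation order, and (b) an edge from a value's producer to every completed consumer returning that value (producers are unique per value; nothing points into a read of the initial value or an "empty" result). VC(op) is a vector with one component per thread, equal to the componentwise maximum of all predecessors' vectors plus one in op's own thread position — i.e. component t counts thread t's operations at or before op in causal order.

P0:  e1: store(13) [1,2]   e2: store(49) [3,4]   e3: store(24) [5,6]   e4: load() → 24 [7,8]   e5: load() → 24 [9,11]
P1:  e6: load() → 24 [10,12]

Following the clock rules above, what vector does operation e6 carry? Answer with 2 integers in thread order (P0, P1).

e1, invoked 1, has no incoming edges; only P0's bump applies → (1, 0)
e2, invoked 3, takes VC(e1)=(1, 0) under max, adds 1 for P0 → (2, 0)
e3, invoked 5, takes VC(e2)=(2, 0) under max, adds 1 for P0 → (3, 0)
e6, invoked 10, takes VC(e3)=(3, 0) under max, adds 1 for P1 → (3, 1)
e4, invoked 7, takes VC(e3)=(3, 0) under max, adds 1 for P0 → (4, 0)
e5, invoked 9, takes VC(e3)=(3, 0), VC(e4)=(4, 0) under max, adds 1 for P0 → (5, 0)
target: VC(e6) = (3, 1)

(3, 1)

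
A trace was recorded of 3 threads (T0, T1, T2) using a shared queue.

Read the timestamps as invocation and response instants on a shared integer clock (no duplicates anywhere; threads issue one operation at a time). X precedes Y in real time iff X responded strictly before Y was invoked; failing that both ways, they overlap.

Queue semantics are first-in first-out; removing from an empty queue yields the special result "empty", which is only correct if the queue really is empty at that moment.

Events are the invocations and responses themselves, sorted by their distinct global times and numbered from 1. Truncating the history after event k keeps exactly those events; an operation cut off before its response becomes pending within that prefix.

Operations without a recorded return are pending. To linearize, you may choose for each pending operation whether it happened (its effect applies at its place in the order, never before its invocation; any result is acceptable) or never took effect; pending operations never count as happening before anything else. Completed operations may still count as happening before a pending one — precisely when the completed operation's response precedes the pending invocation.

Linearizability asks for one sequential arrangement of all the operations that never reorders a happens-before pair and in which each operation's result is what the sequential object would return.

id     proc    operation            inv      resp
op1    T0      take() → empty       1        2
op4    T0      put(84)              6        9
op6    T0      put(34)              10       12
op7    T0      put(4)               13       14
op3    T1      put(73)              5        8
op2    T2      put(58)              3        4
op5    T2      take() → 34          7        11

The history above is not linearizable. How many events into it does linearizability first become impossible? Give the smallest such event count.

events 1..10 are linearizable; a witness order is op1, op2, op3, op4:
step 1: op1 take() → empty — queue <>
step 2: op2 put(58) — queue <58>
step 3: op3 put(73) — queue <58,73>
step 4: op4 put(84) — queue <58,73,84>
adding event 11 (op5 responds at 11) leaves no legal real-time order
completion choices over the 1 pending operation (op6) were checked; none helps
take op1, op2, op3, op4, op5 (pending dropped): step 5 already fails, because op5 take() → 34 cannot occur there
take op1, op2, op3, op5, op4 (pending dropped): step 4 already fails, because op5 take() → 34 cannot occur there

11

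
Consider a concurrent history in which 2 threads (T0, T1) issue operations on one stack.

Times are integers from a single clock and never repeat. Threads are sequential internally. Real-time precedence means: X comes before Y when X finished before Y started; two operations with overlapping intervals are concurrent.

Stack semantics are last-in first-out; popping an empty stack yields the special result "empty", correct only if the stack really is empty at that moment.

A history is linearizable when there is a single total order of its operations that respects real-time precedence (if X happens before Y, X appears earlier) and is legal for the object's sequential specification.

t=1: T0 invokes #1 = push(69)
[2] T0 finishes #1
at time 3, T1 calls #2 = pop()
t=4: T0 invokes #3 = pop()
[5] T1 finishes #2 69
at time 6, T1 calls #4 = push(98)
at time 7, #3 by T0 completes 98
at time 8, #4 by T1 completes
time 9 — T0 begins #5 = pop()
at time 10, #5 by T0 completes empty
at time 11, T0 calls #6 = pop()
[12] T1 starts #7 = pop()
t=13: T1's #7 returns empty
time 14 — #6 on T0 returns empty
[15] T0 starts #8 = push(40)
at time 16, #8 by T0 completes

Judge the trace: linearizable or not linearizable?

linearizable

a witness: #1, #2, #4, #3, #5, #6, #7, #8
step 1: #1 push(69) — stack <69>
step 2: #2 pop() → 69 — stack <>
step 3: #4 push(98) — stack <98>
step 4: #3 pop() → 98 — stack <>
step 5: #5 pop() → empty — stack <>
step 6: #6 pop() → empty — stack <>
step 7: #7 pop() → empty — stack <>
step 8: #8 push(40) — stack <40>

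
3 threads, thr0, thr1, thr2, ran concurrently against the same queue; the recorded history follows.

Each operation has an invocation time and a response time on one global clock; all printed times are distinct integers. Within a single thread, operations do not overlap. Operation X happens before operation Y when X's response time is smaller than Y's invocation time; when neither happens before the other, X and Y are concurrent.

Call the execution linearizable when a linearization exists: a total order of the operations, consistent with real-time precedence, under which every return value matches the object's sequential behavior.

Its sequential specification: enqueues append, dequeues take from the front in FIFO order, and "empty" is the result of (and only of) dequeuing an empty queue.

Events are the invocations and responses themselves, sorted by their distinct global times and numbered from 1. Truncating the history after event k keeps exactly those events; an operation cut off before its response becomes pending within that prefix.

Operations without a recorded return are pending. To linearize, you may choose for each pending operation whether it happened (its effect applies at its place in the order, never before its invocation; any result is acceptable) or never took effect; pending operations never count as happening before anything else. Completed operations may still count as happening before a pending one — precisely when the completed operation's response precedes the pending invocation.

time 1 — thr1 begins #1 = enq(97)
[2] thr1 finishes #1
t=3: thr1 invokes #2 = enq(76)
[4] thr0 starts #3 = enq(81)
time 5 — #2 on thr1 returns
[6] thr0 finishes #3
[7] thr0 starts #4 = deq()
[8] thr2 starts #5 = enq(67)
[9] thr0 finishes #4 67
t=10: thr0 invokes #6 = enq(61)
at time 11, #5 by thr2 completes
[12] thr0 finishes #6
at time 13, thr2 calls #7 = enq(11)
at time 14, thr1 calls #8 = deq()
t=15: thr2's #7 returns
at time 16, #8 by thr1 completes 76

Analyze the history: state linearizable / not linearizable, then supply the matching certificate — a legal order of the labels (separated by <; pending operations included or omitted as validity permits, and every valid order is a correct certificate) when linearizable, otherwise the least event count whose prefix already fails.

not linearizable — minimal violating prefix: 9 events

already the first 9 events (up to #4's response at time 9) admit no linearization; the first 8 still do
4 completed operations, 2 real-time-consistent orders — every queue replay fails
include/drop combinations of the 1 pending operation (#5) were all tried; none helps
one such order, #1, #2, #3, #4 (pending dropped), breaks at step 4 where #4 deq() → 67 is illegal
one such order, #1, #3, #2, #4 (pending dropped), breaks at step 4 where #4 deq() → 67 is illegal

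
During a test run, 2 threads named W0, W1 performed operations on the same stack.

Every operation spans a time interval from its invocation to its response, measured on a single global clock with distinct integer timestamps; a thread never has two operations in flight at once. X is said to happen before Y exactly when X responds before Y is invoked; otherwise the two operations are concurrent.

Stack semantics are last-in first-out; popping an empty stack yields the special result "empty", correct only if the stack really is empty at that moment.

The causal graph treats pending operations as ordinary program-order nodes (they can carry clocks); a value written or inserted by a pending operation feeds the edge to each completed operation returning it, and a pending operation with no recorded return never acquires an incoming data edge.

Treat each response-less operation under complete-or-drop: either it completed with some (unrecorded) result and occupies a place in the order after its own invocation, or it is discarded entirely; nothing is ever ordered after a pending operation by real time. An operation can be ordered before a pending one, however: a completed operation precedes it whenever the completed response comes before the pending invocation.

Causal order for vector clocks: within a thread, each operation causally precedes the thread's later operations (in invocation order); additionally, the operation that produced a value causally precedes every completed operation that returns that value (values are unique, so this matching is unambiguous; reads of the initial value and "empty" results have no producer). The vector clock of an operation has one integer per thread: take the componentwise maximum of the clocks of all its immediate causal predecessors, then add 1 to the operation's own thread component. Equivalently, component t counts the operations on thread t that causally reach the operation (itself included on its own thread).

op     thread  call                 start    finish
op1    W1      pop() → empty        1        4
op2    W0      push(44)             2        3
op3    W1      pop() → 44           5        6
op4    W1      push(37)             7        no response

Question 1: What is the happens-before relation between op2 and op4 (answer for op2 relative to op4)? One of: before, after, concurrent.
op2 spans [2,3], op4 spans [7,…)
resp(op2)=3 < inv(op4)=7

before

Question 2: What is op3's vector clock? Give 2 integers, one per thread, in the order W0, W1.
root op op1, invoked 1: fresh clock plus W1's own tick → (0, 1)
root op op2, invoked 2: fresh clock plus W0's own tick → (1, 0)
op3, invoked 5, takes VC(op1)=(0, 1), VC(op2)=(1, 0) under max, adds 1 for W1 → (1, 2)
op4, invoked 7, takes VC(op3)=(1, 2) under max, adds 1 for W1 → (1, 3)
target: VC(op3) = (1, 2)

(1, 2)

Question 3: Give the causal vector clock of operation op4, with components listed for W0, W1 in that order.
op1 (invocation 1): nothing precedes it; W1's component alone gives (0, 1)
op2 (invocation 2): nothing precedes it; W0's component alone gives (1, 0)
invoked at 5, op3 merges VC(op1)=(0, 1), VC(op2)=(1, 0) and bumps W1's slot → (1, 2)
invoked at 7, op4 merges VC(op3)=(1, 2) and bumps W1's slot → (1, 3)
target: VC(op4) = (1, 3)

(1, 3)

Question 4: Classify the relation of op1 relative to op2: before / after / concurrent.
op1 spans [1,4], op2 spans [2,3]
the intervals overlap in both directions

concurrent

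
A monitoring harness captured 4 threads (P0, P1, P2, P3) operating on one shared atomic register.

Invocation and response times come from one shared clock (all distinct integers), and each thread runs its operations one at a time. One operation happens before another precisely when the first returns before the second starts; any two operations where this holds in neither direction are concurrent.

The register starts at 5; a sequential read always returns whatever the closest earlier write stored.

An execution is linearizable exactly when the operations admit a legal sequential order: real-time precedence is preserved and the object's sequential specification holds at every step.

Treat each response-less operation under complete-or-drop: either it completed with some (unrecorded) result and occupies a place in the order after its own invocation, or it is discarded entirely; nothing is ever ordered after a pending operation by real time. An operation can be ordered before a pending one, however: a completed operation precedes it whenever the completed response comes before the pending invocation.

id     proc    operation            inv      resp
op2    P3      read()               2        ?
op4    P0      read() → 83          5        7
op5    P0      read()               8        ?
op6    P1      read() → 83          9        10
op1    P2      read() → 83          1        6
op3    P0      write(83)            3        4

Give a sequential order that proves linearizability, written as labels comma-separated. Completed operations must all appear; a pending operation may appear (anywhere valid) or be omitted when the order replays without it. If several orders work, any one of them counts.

step 1: op2 read() (pending, included) — value 5
step 2: op3 write(83) — value 83
step 3: op1 read() → 83 — value 83
step 4: op4 read() → 83 — value 83
step 5: op5 read() (pending, included) — value 83
step 6: op6 read() → 83 — value 83

op2, op3, op1, op4, op5, op6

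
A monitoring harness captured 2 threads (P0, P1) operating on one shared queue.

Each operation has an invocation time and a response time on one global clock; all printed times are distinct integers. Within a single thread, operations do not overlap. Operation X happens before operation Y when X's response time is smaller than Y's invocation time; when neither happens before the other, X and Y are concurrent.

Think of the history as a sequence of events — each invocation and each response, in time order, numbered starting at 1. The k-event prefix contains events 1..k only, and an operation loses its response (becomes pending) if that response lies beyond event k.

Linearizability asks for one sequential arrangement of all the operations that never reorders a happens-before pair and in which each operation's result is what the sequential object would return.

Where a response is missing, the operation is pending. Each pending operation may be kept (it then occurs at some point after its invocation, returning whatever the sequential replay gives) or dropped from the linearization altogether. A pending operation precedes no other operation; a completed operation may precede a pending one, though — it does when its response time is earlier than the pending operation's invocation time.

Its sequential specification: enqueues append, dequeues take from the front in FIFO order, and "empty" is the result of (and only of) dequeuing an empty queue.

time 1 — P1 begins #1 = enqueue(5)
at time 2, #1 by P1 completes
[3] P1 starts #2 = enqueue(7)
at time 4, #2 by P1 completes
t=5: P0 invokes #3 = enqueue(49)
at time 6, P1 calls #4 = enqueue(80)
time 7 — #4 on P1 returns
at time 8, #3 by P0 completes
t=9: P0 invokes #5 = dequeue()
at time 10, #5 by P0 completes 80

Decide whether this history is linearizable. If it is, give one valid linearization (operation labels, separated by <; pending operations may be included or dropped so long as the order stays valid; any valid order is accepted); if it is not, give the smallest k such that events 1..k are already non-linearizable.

not linearizable — minimal violating prefix: 10 events

cut after 9 events: linearizable; cut after 10 events (#5 responds, time 10): not linearizable
5 completed operations, 2 real-time-consistent orders — every queue replay fails
one such order, #1, #2, #3, #4, #5, breaks at step 5 where #5 dequeue() → 80 is illegal
one such order, #1, #2, #4, #3, #5, breaks at step 5 where #5 dequeue() → 80 is illegal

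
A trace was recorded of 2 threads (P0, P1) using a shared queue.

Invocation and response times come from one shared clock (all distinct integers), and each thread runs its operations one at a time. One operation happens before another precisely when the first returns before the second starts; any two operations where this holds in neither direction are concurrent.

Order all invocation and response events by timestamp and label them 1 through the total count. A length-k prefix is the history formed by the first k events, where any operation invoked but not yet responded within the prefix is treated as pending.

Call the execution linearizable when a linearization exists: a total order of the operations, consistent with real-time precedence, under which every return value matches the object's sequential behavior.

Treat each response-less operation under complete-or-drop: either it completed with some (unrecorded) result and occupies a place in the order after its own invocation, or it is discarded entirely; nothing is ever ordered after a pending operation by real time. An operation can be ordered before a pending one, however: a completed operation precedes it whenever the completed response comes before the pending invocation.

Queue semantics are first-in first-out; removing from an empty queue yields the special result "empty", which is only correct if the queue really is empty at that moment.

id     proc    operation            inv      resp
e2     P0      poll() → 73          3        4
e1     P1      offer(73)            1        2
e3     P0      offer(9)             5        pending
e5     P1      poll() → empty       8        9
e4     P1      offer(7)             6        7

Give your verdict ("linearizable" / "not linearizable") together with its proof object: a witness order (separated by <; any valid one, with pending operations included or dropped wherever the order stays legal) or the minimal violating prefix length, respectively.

not linearizable — minimal violating prefix: 9 events

events 1..8 are fine; event 9 — the response of e5 at time 9 — makes the prefix non-linearizable
a single order respects real time; the 4 completed queue operations fail replay along it
every completion of the 1 pending operation (e3) was checked; none linearizes
for example e1, e2, e4, e5 (pending dropped) fails at step 4: e5 poll() → empty is not legal there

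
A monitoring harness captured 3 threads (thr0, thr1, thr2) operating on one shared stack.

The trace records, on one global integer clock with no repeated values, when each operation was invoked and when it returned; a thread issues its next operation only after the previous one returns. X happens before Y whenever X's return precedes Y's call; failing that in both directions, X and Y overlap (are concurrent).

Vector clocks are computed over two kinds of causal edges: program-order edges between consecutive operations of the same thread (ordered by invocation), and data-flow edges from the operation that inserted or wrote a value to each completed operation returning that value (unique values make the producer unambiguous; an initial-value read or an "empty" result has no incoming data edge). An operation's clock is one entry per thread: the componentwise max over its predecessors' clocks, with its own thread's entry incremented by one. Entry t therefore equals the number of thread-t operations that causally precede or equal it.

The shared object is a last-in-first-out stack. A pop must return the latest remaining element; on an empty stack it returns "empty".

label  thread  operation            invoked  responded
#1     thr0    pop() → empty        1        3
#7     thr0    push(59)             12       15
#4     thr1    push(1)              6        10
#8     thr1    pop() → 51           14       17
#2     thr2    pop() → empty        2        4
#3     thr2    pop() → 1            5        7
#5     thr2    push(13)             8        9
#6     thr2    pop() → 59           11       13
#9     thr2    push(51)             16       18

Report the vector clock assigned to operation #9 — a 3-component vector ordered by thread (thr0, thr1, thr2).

(2, 1, 5)

invoked at 2, #2 has no predecessors; its own thr2 bump gives (0, 0, 1)
invoked at 6, #4 has no predecessors; its own thr1 bump gives (0, 1, 0)
invoked at 1, #1 has no predecessors; its own thr0 bump gives (1, 0, 0)
#7, invoked 12, takes VC(#1)=(1, 0, 0) under max, adds 1 for thr0 → (2, 0, 0)
#3, invoked 5, takes VC(#2)=(0, 0, 1), VC(#4)=(0, 1, 0) under max, adds 1 for thr2 → (0, 1, 2)
#5, invoked 8, takes VC(#3)=(0, 1, 2) under max, adds 1 for thr2 → (0, 1, 3)
#6, invoked 11, takes VC(#5)=(0, 1, 3), VC(#7)=(2, 0, 0) under max, adds 1 for thr2 → (2, 1, 4)
#9, invoked 16, takes VC(#6)=(2, 1, 4) under max, adds 1 for thr2 → (2, 1, 5)
#8, invoked 14, takes VC(#4)=(0, 1, 0), VC(#9)=(2, 1, 5) under max, adds 1 for thr1 → (2, 2, 5)
target: VC(#9) = (2, 1, 5)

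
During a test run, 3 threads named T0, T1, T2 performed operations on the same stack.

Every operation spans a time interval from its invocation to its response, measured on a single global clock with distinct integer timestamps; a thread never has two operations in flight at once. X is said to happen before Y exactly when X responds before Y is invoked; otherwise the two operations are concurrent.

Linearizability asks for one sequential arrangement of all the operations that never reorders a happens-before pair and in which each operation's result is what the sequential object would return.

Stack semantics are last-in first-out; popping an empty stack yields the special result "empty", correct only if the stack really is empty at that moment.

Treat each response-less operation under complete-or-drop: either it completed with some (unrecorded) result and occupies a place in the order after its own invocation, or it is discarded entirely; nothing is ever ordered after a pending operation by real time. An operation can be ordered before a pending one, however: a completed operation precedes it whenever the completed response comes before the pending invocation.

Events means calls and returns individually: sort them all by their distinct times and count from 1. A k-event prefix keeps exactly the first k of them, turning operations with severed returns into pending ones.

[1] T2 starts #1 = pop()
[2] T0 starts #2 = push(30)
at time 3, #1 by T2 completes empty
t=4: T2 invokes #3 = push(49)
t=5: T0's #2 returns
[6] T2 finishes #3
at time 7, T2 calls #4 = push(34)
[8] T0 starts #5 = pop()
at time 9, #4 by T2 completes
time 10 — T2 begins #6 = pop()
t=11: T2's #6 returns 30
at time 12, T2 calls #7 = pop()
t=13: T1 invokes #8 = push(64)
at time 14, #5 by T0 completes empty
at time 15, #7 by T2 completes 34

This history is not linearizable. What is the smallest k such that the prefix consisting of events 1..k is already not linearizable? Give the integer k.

events 1..13 are linearizable; a witness order is #1, #3, #2, #4, #5, #6:
1. #1 pop() → empty, leaving stack <>
2. #3 push(49), leaving stack <49>
3. #2 push(30), leaving stack <49,30>
4. #4 push(34), leaving stack <49,30,34>
5. #5 pop() (pending, included), leaving stack <49,30>
6. #6 pop() → 30, leaving stack <49>
adding event 14 (#5 responds at 14) leaves no legal real-time order
include/drop combinations of the 2 pending operations (#7, #8) were all tried; none helps
sample order #1, #2, #3, #4, #5, #6 (pending dropped) stalls at step 5 — #5 pop() → empty has no legal effect
sample order #1, #2, #3, #4, #6, #5 (pending dropped) stalls at step 5 — #6 pop() → 30 has no legal effect

14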